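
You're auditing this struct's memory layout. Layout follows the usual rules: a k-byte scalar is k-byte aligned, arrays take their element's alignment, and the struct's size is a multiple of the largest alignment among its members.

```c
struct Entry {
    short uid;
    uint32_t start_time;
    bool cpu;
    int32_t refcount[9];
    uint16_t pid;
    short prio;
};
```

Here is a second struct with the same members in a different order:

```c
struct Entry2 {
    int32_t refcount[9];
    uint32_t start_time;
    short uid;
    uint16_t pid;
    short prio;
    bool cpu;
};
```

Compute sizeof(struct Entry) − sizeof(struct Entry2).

@0: uid [2B, align 2] → 2
+2 pad (align 4)
@4: start_time [4B, align 4] → 8
@8: cpu [1B, align 1] → 9
+3 pad (align 4)
@12: refcount [36B, align 4] → 48
@48: pid [2B, align 2] → 50
@50: prio [2B, align 2] → 52
size 52, align 4
— Entry2 —
@0: refcount [36B, align 4] → 36
@36: start_time [4B, align 4] → 40
@40: uid [2B, align 2] → 42
@42: pid [2B, align 2] → 44
@44: prio [2B, align 2] → 46
@46: cpu [1B, align 1] → 47
+1 tail pad (align 4)
size 48, align 4
52 − 48 = 4

4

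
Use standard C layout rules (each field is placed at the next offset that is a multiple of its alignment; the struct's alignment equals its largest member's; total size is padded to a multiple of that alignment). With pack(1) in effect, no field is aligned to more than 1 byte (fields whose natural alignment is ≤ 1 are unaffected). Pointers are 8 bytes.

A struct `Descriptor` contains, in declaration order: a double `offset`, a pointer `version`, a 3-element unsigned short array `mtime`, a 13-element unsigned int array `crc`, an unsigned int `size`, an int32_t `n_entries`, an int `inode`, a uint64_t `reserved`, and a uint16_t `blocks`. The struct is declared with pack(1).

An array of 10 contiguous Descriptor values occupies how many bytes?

960

@0: offset [8B, align 1] → 8
@8: version [8B, align 1] → 16
@16: mtime [6B, align 1] → 22
@22: crc [52B, align 1] → 74
@74: size [4B, align 1] → 78
@78: n_entries [4B, align 1] → 82
@82: inode [4B, align 1] → 86
@86: reserved [8B, align 1] → 94
@94: blocks [2B, align 1] → 96
size 96, align 1
array of 10: 10 × 96 = 960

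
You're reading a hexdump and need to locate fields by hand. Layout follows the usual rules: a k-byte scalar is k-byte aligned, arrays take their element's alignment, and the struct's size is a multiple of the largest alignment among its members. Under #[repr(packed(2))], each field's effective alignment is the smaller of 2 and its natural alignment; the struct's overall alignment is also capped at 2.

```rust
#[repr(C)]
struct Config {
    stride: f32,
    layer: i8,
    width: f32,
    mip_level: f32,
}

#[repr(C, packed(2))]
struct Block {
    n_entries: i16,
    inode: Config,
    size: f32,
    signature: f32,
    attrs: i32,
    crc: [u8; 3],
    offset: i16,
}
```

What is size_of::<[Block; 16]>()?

Config: @0: stride [4B, align 4] → 4; @4: layer [1B, align 1] → 5; +3 pad (align 4); @8: width [4B, align 4] → 12; @12: mip_level [4B, align 4] → 16; size 16, align 4
@0: n_entries [2B, align 2] → 2
@2: inode [16B, align 2] → 18
@18: size [4B, align 2] → 22
@22: signature [4B, align 2] → 26
@26: attrs [4B, align 2] → 30
@30: crc [3B, align 1] → 33
+1 pad (align 2)
@34: offset [2B, align 2] → 36
size 36, align 2
array of 16: 16 × 36 = 576

576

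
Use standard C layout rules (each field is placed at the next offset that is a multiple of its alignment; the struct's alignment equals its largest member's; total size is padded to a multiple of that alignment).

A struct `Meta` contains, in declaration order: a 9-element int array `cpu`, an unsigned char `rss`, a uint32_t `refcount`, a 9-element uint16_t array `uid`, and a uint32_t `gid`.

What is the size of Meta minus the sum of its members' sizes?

@0: cpu [36B, align 4] → 36
@36: rss [1B, align 1] → 37
+3 pad (align 4)
@40: refcount [4B, align 4] → 44
@44: uid [18B, align 2] → 62
+2 pad (align 4)
@64: gid [4B, align 4] → 68
size 68, align 4
data bytes 63, size 68 → padding 5

5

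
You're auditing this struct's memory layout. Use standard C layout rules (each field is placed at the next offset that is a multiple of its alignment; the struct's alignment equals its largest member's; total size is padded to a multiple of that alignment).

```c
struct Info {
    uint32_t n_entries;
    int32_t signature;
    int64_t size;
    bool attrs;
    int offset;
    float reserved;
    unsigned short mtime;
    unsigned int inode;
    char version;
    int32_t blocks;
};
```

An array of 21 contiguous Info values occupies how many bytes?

1008

@0: n_entries [4B, align 4] → 4
@4: signature [4B, align 4] → 8
@8: size [8B, align 8] → 16
@16: attrs [1B, align 1] → 17
+3 pad (align 4)
@20: offset [4B, align 4] → 24
@24: reserved [4B, align 4] → 28
@28: mtime [2B, align 2] → 30
+2 pad (align 4)
@32: inode [4B, align 4] → 36
@36: version [1B, align 1] → 37
+3 pad (align 4)
@40: blocks [4B, align 4] → 44
+4 tail pad (align 8)
size 48, align 8
array of 21: 21 × 48 = 1008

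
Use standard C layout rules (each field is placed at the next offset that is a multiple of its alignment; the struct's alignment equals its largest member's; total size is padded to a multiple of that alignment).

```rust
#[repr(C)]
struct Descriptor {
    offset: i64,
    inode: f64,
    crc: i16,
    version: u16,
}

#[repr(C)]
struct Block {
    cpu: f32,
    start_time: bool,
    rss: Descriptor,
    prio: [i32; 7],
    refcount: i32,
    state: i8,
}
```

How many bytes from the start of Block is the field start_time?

Descriptor: offset at 0 (size 8, align 8) → ends 8; inode at 8 (size 8, align 8) → ends 16; crc at 16 (size 2, align 2) → ends 18; version at 18 (size 2, align 2) → ends 20; tail pad 4 to reach multiple of 8; total 24 bytes, alignment 8
cpu at 0 (size 4, align 4) → ends 4
start_time at 4 (size 1, align 1) → ends 5

4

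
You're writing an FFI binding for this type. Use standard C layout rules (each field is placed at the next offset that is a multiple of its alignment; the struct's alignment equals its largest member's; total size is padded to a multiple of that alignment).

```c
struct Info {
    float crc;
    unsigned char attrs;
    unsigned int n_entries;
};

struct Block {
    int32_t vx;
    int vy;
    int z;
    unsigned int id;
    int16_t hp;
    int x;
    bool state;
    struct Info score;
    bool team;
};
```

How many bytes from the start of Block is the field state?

Info: crc at 0 (size 4, align 4) → ends 4; attrs at 4 (size 1, align 1) → ends 5; pad 3 to align 4 for n_entries; n_entries at 8 (size 4, align 4) → ends 12; total 12 bytes, alignment 4
vx at 0 (size 4, align 4) → ends 4
vy at 4 (size 4, align 4) → ends 8
z at 8 (size 4, align 4) → ends 12
id at 12 (size 4, align 4) → ends 16
hp at 16 (size 2, align 2) → ends 18
pad 2 to align 4 for x
x at 20 (size 4, align 4) → ends 24
state at 24 (size 1, align 1) → ends 25

24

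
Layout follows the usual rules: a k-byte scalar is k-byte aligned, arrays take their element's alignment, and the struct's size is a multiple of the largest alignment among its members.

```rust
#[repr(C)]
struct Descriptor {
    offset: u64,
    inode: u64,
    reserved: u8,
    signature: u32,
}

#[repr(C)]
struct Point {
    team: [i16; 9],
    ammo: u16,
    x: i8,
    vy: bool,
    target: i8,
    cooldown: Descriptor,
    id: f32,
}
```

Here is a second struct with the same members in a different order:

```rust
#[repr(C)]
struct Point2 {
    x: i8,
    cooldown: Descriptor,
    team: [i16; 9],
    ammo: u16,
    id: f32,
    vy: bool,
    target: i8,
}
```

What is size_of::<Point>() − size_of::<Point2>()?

-8

Descriptor: @0: offset [8B, align 8] → 8; @8: inode [8B, align 8] → 16; @16: reserved [1B, align 1] → 17; +3 pad (align 4); @20: signature [4B, align 4] → 24; size 24, align 8
@0: team [18B, align 2] → 18
@18: ammo [2B, align 2] → 20
@20: x [1B, align 1] → 21
@21: vy [1B, align 1] → 22
@22: target [1B, align 1] → 23
+1 pad (align 8)
@24: cooldown [24B, align 8] → 48
@48: id [4B, align 4] → 52
+4 tail pad (align 8)
size 56, align 8
— Point2 —
@0: x [1B, align 1] → 1
+7 pad (align 8)
@8: cooldown [24B, align 8] → 32
@32: team [18B, align 2] → 50
@50: ammo [2B, align 2] → 52
@52: id [4B, align 4] → 56
@56: vy [1B, align 1] → 57
@57: target [1B, align 1] → 58
+6 tail pad (align 8)
size 64, align 8
56 − 64 = -8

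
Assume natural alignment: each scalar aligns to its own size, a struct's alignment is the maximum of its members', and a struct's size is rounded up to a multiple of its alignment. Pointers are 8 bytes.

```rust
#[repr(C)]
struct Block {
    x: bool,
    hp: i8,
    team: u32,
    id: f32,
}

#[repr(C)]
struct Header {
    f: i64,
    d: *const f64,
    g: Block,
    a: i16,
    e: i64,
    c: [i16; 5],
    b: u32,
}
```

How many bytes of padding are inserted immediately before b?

2

Block: @0: x [1B, align 1] → 1; @1: hp [1B, align 1] → 2; +2 pad (align 4); @4: team [4B, align 4] → 8; @8: id [4B, align 4] → 12; size 12, align 4
@0: f [8B, align 8] → 8
@8: d [8B, align 8] → 16
@16: g [12B, align 4] → 28
@28: a [2B, align 2] → 30
+2 pad (align 8)
@32: e [8B, align 8] → 40
@40: c [10B, align 2] → 50
+2 pad (align 4)
@52: b [4B, align 4] → 56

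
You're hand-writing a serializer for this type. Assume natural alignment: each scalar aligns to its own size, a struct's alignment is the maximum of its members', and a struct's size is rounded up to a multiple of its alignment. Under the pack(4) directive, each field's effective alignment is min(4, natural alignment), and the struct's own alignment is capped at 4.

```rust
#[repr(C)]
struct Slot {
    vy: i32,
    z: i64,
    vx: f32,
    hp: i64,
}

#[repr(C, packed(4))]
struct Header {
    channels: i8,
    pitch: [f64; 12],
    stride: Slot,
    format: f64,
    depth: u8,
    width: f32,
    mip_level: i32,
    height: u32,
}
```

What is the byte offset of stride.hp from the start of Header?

Slot: 0..4  vy  (4B, 4-aligned); 4..8  -- padding (4B); 8..16  z  (8B, 8-aligned); 16..20  vx  (4B, 4-aligned); 20..24  -- padding (4B); 24..32  hp  (8B, 8-aligned); sizeof = 32, alignof = 8
0..1  channels  (1B, 1-aligned)
1..4  -- padding (3B)
4..100  pitch  (96B, 4-aligned)
100..132  stride  (32B, 4-aligned)
within Slot: hp at 24
100 + 24 = 124

124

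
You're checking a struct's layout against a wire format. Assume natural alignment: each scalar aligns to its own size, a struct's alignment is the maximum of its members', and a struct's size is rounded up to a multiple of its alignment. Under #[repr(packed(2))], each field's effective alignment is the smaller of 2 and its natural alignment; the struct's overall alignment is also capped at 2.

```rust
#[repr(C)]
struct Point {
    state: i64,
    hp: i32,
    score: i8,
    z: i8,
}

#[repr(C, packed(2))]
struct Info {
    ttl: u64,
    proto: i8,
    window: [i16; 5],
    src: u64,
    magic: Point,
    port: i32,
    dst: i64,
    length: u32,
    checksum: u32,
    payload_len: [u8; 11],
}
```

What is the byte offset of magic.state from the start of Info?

28

Point: state at 0 (size 8, align 8) → ends 8; hp at 8 (size 4, align 4) → ends 12; score at 12 (size 1, align 1) → ends 13; z at 13 (size 1, align 1) → ends 14; tail pad 2 to reach multiple of 8; total 16 bytes, alignment 8
ttl at 0 (size 8, align 2) → ends 8
proto at 8 (size 1, align 1) → ends 9
pad 1 to align 2 for window
window at 10 (size 10, align 2) → ends 20
src at 20 (size 8, align 2) → ends 28
magic at 28 (size 16, align 2) → ends 44
within Point: state at 0
28 + 0 = 28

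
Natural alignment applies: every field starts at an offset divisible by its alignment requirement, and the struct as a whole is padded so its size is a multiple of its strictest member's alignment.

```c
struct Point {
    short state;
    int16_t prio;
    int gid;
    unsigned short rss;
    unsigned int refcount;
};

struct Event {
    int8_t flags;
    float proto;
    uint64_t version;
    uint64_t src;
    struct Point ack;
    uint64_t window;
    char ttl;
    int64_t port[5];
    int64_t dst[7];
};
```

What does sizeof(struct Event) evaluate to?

Point: 0..2  state  (2B, 2-aligned); 2..4  prio  (2B, 2-aligned); 4..8  gid  (4B, 4-aligned); 8..10  rss  (2B, 2-aligned); 10..12  -- padding (2B); 12..16  refcount  (4B, 4-aligned); sizeof = 16, alignof = 4
0..1  flags  (1B, 1-aligned)
1..4  -- padding (3B)
4..8  proto  (4B, 4-aligned)
8..16  version  (8B, 8-aligned)
16..24  src  (8B, 8-aligned)
24..40  ack  (16B, 4-aligned)
40..48  window  (8B, 8-aligned)
48..49  ttl  (1B, 1-aligned)
49..56  -- padding (7B)
56..96  port  (40B, 8-aligned)
96..152  dst  (56B, 8-aligned)
sizeof = 152, alignof = 8

152 bytes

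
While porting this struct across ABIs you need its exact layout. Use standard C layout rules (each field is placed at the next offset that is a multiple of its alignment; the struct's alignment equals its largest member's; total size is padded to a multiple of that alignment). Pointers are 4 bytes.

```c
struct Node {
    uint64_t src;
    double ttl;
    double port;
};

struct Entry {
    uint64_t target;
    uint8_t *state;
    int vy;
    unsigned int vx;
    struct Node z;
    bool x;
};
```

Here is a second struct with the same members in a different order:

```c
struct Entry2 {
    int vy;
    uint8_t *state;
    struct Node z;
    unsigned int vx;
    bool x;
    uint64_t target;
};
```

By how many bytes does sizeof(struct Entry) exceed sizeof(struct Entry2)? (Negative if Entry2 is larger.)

Node: src at 0 (size 8, align 8) → ends 8; ttl at 8 (size 8, align 8) → ends 16; port at 16 (size 8, align 8) → ends 24; total 24 bytes, alignment 8
target at 0 (size 8, align 8) → ends 8
state at 8 (size 4, align 4) → ends 12
vy at 12 (size 4, align 4) → ends 16
vx at 16 (size 4, align 4) → ends 20
pad 4 to align 8 for z
z at 24 (size 24, align 8) → ends 48
x at 48 (size 1, align 1) → ends 49
tail pad 7 to reach multiple of 8
total 56 bytes, alignment 8
— Entry2 —
vy at 0 (size 4, align 4) → ends 4
state at 4 (size 4, align 4) → ends 8
z at 8 (size 24, align 8) → ends 32
vx at 32 (size 4, align 4) → ends 36
x at 36 (size 1, align 1) → ends 37
pad 3 to align 8 for target
target at 40 (size 8, align 8) → ends 48
total 48 bytes, alignment 8
56 − 48 = 8

8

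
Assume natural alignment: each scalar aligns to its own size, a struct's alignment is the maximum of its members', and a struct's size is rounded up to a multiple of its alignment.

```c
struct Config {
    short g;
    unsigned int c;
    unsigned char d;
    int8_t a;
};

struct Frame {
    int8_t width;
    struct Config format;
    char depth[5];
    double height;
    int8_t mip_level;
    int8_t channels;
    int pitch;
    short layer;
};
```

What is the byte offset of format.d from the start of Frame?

Config: g at 0 (size 2, align 2) → ends 2; pad 2 to align 4 for c; c at 4 (size 4, align 4) → ends 8; d at 8 (size 1, align 1) → ends 9; a at 9 (size 1, align 1) → ends 10; tail pad 2 to reach multiple of 4; total 12 bytes, alignment 4
width at 0 (size 1, align 1) → ends 1
pad 3 to align 4 for format
format at 4 (size 12, align 4) → ends 16
within Config: d at 8
4 + 8 = 12

12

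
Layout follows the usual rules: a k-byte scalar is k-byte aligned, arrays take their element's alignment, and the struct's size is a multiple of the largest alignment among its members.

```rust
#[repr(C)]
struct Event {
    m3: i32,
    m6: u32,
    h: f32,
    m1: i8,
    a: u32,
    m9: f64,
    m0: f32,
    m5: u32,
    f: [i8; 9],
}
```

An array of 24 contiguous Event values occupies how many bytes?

m3 at 0 (size 4, align 4) → ends 4
m6 at 4 (size 4, align 4) → ends 8
h at 8 (size 4, align 4) → ends 12
m1 at 12 (size 1, align 1) → ends 13
pad 3 to align 4 for a
a at 16 (size 4, align 4) → ends 20
pad 4 to align 8 for m9
m9 at 24 (size 8, align 8) → ends 32
m0 at 32 (size 4, align 4) → ends 36
m5 at 36 (size 4, align 4) → ends 40
f at 40 (size 9, align 1) → ends 49
tail pad 7 to reach multiple of 8
total 56 bytes, alignment 8
array of 24: 24 × 56 = 1344

1344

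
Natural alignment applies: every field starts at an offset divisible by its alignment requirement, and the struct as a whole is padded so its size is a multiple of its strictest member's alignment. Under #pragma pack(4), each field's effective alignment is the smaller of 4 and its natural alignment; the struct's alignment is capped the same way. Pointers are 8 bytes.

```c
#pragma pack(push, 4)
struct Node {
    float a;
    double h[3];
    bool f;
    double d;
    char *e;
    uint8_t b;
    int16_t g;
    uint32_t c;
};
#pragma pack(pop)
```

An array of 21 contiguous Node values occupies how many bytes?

a at 0 (size 4, align 4) → ends 4
h at 4 (size 24, align 4) → ends 28
f at 28 (size 1, align 1) → ends 29
pad 3 to align 4 for d
d at 32 (size 8, align 4) → ends 40
e at 40 (size 8, align 4) → ends 48
b at 48 (size 1, align 1) → ends 49
pad 1 to align 2 for g
g at 50 (size 2, align 2) → ends 52
c at 52 (size 4, align 4) → ends 56
total 56 bytes, alignment 4
array of 21: 21 × 56 = 1176

1176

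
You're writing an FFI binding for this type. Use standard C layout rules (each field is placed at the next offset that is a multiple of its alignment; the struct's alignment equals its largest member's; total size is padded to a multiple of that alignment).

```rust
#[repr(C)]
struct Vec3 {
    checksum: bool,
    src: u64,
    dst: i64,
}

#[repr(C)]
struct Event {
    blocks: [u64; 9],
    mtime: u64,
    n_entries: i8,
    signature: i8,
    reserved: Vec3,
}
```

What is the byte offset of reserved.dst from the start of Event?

Vec3: checksum at 0 (size 1, align 1) → ends 1; pad 7 to align 8 for src; src at 8 (size 8, align 8) → ends 16; dst at 16 (size 8, align 8) → ends 24; total 24 bytes, alignment 8
blocks at 0 (size 72, align 8) → ends 72
mtime at 72 (size 8, align 8) → ends 80
n_entries at 80 (size 1, align 1) → ends 81
signature at 81 (size 1, align 1) → ends 82
pad 6 to align 8 for reserved
reserved at 88 (size 24, align 8) → ends 112
within Vec3: dst at 16
88 + 16 = 104

104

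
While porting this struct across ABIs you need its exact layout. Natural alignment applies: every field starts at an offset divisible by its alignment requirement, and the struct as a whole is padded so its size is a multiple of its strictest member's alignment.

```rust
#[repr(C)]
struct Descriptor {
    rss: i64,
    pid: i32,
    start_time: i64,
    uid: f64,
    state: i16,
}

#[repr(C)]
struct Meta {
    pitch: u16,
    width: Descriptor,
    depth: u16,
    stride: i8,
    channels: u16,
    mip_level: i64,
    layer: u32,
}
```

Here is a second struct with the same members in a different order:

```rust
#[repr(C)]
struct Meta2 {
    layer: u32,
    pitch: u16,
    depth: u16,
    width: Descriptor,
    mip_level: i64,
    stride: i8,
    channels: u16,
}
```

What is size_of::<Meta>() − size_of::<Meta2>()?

Descriptor: @0: rss [8B, align 8] → 8; @8: pid [4B, align 4] → 12; +4 pad (align 8); @16: start_time [8B, align 8] → 24; @24: uid [8B, align 8] → 32; @32: state [2B, align 2] → 34; +6 tail pad (align 8); size 40, align 8
@0: pitch [2B, align 2] → 2
+6 pad (align 8)
@8: width [40B, align 8] → 48
@48: depth [2B, align 2] → 50
@50: stride [1B, align 1] → 51
+1 pad (align 2)
@52: channels [2B, align 2] → 54
+2 pad (align 8)
@56: mip_level [8B, align 8] → 64
@64: layer [4B, align 4] → 68
+4 tail pad (align 8)
size 72, align 8
— Meta2 —
@0: layer [4B, align 4] → 4
@4: pitch [2B, align 2] → 6
@6: depth [2B, align 2] → 8
@8: width [40B, align 8] → 48
@48: mip_level [8B, align 8] → 56
@56: stride [1B, align 1] → 57
+1 pad (align 2)
@58: channels [2B, align 2] → 60
+4 tail pad (align 8)
size 64, align 8
72 − 64 = 8

8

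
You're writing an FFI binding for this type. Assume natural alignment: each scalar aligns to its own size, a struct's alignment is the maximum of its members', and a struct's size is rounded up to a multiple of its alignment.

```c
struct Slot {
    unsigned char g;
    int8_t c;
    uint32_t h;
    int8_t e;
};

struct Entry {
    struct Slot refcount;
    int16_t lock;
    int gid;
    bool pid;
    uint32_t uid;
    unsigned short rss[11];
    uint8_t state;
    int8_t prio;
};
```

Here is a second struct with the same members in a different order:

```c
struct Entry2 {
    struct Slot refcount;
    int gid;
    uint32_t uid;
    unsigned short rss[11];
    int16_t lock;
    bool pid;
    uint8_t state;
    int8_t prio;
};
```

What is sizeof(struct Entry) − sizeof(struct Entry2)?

4

Slot: @0: g [1B, align 1] → 1; @1: c [1B, align 1] → 2; +2 pad (align 4); @4: h [4B, align 4] → 8; @8: e [1B, align 1] → 9; +3 tail pad (align 4); size 12, align 4
@0: refcount [12B, align 4] → 12
@12: lock [2B, align 2] → 14
+2 pad (align 4)
@16: gid [4B, align 4] → 20
@20: pid [1B, align 1] → 21
+3 pad (align 4)
@24: uid [4B, align 4] → 28
@28: rss [22B, align 2] → 50
@50: state [1B, align 1] → 51
@51: prio [1B, align 1] → 52
size 52, align 4
— Entry2 —
@0: refcount [12B, align 4] → 12
@12: gid [4B, align 4] → 16
@16: uid [4B, align 4] → 20
@20: rss [22B, align 2] → 42
@42: lock [2B, align 2] → 44
@44: pid [1B, align 1] → 45
@45: state [1B, align 1] → 46
@46: prio [1B, align 1] → 47
+1 tail pad (align 4)
size 48, align 4
52 − 48 = 4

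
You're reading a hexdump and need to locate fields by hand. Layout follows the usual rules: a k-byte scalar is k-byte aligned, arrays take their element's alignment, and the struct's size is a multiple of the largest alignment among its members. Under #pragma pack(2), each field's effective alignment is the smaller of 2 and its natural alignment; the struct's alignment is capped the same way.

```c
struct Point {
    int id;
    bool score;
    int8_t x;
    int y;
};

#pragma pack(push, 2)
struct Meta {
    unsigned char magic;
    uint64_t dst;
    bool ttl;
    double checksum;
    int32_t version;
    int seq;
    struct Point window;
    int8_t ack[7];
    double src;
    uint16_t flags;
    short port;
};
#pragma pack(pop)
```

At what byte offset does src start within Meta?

48

Point: @0: id [4B, align 4] → 4; @4: score [1B, align 1] → 5; @5: x [1B, align 1] → 6; +2 pad (align 4); @8: y [4B, align 4] → 12; size 12, align 4
@0: magic [1B, align 1] → 1
+1 pad (align 2)
@2: dst [8B, align 2] → 10
@10: ttl [1B, align 1] → 11
+1 pad (align 2)
@12: checksum [8B, align 2] → 20
@20: version [4B, align 2] → 24
@24: seq [4B, align 2] → 28
@28: window [12B, align 2] → 40
@40: ack [7B, align 1] → 47
+1 pad (align 2)
@48: src [8B, align 2] → 56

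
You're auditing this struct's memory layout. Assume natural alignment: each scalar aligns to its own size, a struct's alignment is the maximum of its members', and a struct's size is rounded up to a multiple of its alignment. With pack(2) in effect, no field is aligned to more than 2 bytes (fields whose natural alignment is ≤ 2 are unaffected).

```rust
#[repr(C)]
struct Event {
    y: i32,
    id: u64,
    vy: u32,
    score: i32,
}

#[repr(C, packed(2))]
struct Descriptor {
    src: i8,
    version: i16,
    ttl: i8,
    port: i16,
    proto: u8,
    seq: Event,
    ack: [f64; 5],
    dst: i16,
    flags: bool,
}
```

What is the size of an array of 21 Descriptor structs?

Event: @0: y [4B, align 4] → 4; +4 pad (align 8); @8: id [8B, align 8] → 16; @16: vy [4B, align 4] → 20; @20: score [4B, align 4] → 24; size 24, align 8
@0: src [1B, align 1] → 1
+1 pad (align 2)
@2: version [2B, align 2] → 4
@4: ttl [1B, align 1] → 5
+1 pad (align 2)
@6: port [2B, align 2] → 8
@8: proto [1B, align 1] → 9
+1 pad (align 2)
@10: seq [24B, align 2] → 34
@34: ack [40B, align 2] → 74
@74: dst [2B, align 2] → 76
@76: flags [1B, align 1] → 77
+1 tail pad (align 2)
size 78, align 2
array of 21: 21 × 78 = 1638

1638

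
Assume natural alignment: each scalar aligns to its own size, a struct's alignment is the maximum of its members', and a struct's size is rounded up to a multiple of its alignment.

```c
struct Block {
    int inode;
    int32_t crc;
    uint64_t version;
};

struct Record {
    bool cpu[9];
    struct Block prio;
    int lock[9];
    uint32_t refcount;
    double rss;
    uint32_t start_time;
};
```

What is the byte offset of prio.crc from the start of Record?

Block: @0: inode [4B, align 4] → 4; @4: crc [4B, align 4] → 8; @8: version [8B, align 8] → 16; size 16, align 8
@0: cpu [9B, align 1] → 9
+7 pad (align 8)
@16: prio [16B, align 8] → 32
within Block: crc at 4
16 + 4 = 20

20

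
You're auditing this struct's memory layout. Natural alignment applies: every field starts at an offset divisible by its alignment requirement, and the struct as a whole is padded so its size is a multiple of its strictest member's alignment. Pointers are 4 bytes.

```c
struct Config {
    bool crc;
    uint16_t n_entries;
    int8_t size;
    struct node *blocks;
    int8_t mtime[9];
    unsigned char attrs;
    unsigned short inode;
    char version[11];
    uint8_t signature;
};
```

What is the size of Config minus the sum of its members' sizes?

@0: crc [1B, align 1] → 1
+1 pad (align 2)
@2: n_entries [2B, align 2] → 4
@4: size [1B, align 1] → 5
+3 pad (align 4)
@8: blocks [4B, align 4] → 12
@12: mtime [9B, align 1] → 21
@21: attrs [1B, align 1] → 22
@22: inode [2B, align 2] → 24
@24: version [11B, align 1] → 35
@35: signature [1B, align 1] → 36
size 36, align 4
data bytes 32, size 36 → padding 4

4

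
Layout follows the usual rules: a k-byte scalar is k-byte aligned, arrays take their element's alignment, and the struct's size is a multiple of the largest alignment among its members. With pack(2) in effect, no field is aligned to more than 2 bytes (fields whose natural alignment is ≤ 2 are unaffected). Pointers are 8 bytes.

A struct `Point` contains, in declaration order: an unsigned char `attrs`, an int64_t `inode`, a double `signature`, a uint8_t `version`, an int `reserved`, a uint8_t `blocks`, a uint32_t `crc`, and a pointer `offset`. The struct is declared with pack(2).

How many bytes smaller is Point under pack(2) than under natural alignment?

10

natural layout:
  attrs at 0 (size 1, align 1) → ends 1
  pad 7 to align 8 for inode
  inode at 8 (size 8, align 8) → ends 16
  signature at 16 (size 8, align 8) → ends 24
  version at 24 (size 1, align 1) → ends 25
  pad 3 to align 4 for reserved
  reserved at 28 (size 4, align 4) → ends 32
  blocks at 32 (size 1, align 1) → ends 33
  pad 3 to align 4 for crc
  crc at 36 (size 4, align 4) → ends 40
  offset at 40 (size 8, align 8) → ends 48
  total 48 bytes, alignment 8
packed(2) layout:
  attrs at 0 (size 1, align 1) → ends 1
  pad 1 to align 2 for inode
  inode at 2 (size 8, align 2) → ends 10
  signature at 10 (size 8, align 2) → ends 18
  version at 18 (size 1, align 1) → ends 19
  pad 1 to align 2 for reserved
  reserved at 20 (size 4, align 2) → ends 24
  blocks at 24 (size 1, align 1) → ends 25
  pad 1 to align 2 for crc
  crc at 26 (size 4, align 2) → ends 30
  offset at 30 (size 8, align 2) → ends 38
  total 38 bytes, alignment 2
48 − 38 = 10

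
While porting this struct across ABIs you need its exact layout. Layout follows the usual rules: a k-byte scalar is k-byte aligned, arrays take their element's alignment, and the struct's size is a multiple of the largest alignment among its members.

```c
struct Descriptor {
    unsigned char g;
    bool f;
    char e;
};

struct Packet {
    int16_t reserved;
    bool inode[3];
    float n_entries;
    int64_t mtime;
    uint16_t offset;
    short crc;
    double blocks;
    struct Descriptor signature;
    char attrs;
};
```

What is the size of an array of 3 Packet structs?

Descriptor: @0: g [1B, align 1] → 1; @1: f [1B, align 1] → 2; @2: e [1B, align 1] → 3; size 3, align 1
@0: reserved [2B, align 2] → 2
@2: inode [3B, align 1] → 5
+3 pad (align 4)
@8: n_entries [4B, align 4] → 12
+4 pad (align 8)
@16: mtime [8B, align 8] → 24
@24: offset [2B, align 2] → 26
@26: crc [2B, align 2] → 28
+4 pad (align 8)
@32: blocks [8B, align 8] → 40
@40: signature [3B, align 1] → 43
@43: attrs [1B, align 1] → 44
+4 tail pad (align 8)
size 48, align 8
array of 3: 3 × 48 = 144

144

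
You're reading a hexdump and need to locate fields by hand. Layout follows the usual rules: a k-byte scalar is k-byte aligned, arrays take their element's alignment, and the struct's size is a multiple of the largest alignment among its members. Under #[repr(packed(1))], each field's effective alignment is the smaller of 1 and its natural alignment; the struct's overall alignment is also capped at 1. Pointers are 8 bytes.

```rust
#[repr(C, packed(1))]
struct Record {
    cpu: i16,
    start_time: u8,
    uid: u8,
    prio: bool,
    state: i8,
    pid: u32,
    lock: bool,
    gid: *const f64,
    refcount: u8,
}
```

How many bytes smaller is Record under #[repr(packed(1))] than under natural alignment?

12

natural layout:
  cpu at 0 (size 2, align 2) → ends 2
  start_time at 2 (size 1, align 1) → ends 3
  uid at 3 (size 1, align 1) → ends 4
  prio at 4 (size 1, align 1) → ends 5
  state at 5 (size 1, align 1) → ends 6
  pad 2 to align 4 for pid
  pid at 8 (size 4, align 4) → ends 12
  lock at 12 (size 1, align 1) → ends 13
  pad 3 to align 8 for gid
  gid at 16 (size 8, align 8) → ends 24
  refcount at 24 (size 1, align 1) → ends 25
  tail pad 7 to reach multiple of 8
  total 32 bytes, alignment 8
packed(1) layout:
  cpu at 0 (size 2, align 1) → ends 2
  start_time at 2 (size 1, align 1) → ends 3
  uid at 3 (size 1, align 1) → ends 4
  prio at 4 (size 1, align 1) → ends 5
  state at 5 (size 1, align 1) → ends 6
  pid at 6 (size 4, align 1) → ends 10
  lock at 10 (size 1, align 1) → ends 11
  gid at 11 (size 8, align 1) → ends 19
  refcount at 19 (size 1, align 1) → ends 20
  total 20 bytes, alignment 1
32 − 20 = 12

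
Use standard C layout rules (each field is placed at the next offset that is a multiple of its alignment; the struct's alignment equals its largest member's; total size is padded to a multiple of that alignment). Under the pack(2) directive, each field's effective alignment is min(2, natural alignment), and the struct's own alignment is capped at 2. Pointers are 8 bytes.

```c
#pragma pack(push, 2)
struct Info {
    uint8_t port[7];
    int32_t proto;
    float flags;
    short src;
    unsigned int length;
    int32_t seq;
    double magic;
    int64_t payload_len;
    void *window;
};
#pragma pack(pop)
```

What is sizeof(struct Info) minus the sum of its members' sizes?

1

port at 0 (size 7, align 1) → ends 7
pad 1 to align 2 for proto
proto at 8 (size 4, align 2) → ends 12
flags at 12 (size 4, align 2) → ends 16
src at 16 (size 2, align 2) → ends 18
length at 18 (size 4, align 2) → ends 22
seq at 22 (size 4, align 2) → ends 26
magic at 26 (size 8, align 2) → ends 34
payload_len at 34 (size 8, align 2) → ends 42
window at 42 (size 8, align 2) → ends 50
total 50 bytes, alignment 2
data bytes 49, size 50 → padding 1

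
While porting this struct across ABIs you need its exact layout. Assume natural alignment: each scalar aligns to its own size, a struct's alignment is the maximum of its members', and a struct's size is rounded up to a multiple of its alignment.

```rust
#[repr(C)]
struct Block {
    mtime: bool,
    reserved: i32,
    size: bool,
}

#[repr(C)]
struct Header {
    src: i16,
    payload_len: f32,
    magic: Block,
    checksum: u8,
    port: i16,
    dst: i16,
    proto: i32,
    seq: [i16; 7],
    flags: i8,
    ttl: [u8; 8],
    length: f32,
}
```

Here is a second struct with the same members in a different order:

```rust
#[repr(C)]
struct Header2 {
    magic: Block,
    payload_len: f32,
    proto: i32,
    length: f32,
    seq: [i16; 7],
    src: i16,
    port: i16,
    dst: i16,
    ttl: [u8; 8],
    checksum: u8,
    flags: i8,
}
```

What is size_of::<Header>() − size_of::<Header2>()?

Block: mtime at 0 (size 1, align 1) → ends 1; pad 3 to align 4 for reserved; reserved at 4 (size 4, align 4) → ends 8; size at 8 (size 1, align 1) → ends 9; tail pad 3 to reach multiple of 4; total 12 bytes, alignment 4
src at 0 (size 2, align 2) → ends 2
pad 2 to align 4 for payload_len
payload_len at 4 (size 4, align 4) → ends 8
magic at 8 (size 12, align 4) → ends 20
checksum at 20 (size 1, align 1) → ends 21
pad 1 to align 2 for port
port at 22 (size 2, align 2) → ends 24
dst at 24 (size 2, align 2) → ends 26
pad 2 to align 4 for proto
proto at 28 (size 4, align 4) → ends 32
seq at 32 (size 14, align 2) → ends 46
flags at 46 (size 1, align 1) → ends 47
ttl at 47 (size 8, align 1) → ends 55
pad 1 to align 4 for length
length at 56 (size 4, align 4) → ends 60
total 60 bytes, alignment 4
— Header2 —
magic at 0 (size 12, align 4) → ends 12
payload_len at 12 (size 4, align 4) → ends 16
proto at 16 (size 4, align 4) → ends 20
length at 20 (size 4, align 4) → ends 24
seq at 24 (size 14, align 2) → ends 38
src at 38 (size 2, align 2) → ends 40
port at 40 (size 2, align 2) → ends 42
dst at 42 (size 2, align 2) → ends 44
ttl at 44 (size 8, align 1) → ends 52
checksum at 52 (size 1, align 1) → ends 53
flags at 53 (size 1, align 1) → ends 54
tail pad 2 to reach multiple of 4
total 56 bytes, alignment 4
60 − 56 = 4

4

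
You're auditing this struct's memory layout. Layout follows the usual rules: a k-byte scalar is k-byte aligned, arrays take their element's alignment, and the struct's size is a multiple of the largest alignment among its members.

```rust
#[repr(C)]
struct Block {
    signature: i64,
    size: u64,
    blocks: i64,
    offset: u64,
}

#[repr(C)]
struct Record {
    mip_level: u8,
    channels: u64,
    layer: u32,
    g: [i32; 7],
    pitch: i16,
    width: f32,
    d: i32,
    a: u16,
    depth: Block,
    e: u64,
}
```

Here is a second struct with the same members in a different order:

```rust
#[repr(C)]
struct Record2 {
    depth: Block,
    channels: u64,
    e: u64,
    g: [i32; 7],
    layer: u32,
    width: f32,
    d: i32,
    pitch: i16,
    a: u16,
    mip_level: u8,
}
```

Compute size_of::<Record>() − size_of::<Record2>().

Block: @0: signature [8B, align 8] → 8; @8: size [8B, align 8] → 16; @16: blocks [8B, align 8] → 24; @24: offset [8B, align 8] → 32; size 32, align 8
@0: mip_level [1B, align 1] → 1
+7 pad (align 8)
@8: channels [8B, align 8] → 16
@16: layer [4B, align 4] → 20
@20: g [28B, align 4] → 48
@48: pitch [2B, align 2] → 50
+2 pad (align 4)
@52: width [4B, align 4] → 56
@56: d [4B, align 4] → 60
@60: a [2B, align 2] → 62
+2 pad (align 8)
@64: depth [32B, align 8] → 96
@96: e [8B, align 8] → 104
size 104, align 8
— Record2 —
@0: depth [32B, align 8] → 32
@32: channels [8B, align 8] → 40
@40: e [8B, align 8] → 48
@48: g [28B, align 4] → 76
@76: layer [4B, align 4] → 80
@80: width [4B, align 4] → 84
@84: d [4B, align 4] → 88
@88: pitch [2B, align 2] → 90
@90: a [2B, align 2] → 92
@92: mip_level [1B, align 1] → 93
+3 tail pad (align 8)
size 96, align 8
104 − 96 = 8

8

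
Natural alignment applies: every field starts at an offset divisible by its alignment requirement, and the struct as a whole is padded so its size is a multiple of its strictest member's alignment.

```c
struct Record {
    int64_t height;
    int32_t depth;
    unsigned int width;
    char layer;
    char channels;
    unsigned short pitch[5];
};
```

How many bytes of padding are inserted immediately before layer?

0

height at 0 (size 8, align 8) → ends 8
depth at 8 (size 4, align 4) → ends 12
width at 12 (size 4, align 4) → ends 16
layer at 16 (size 1, align 1) → ends 17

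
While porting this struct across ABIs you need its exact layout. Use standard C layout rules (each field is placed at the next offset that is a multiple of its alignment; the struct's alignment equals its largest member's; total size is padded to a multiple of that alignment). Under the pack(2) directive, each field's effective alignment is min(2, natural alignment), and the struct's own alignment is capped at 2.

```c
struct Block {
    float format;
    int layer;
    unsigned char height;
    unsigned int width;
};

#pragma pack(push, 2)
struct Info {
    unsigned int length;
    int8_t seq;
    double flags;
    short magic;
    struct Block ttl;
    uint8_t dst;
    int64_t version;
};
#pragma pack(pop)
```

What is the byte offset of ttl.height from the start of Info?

24

Block: format at 0 (size 4, align 4) → ends 4; layer at 4 (size 4, align 4) → ends 8; height at 8 (size 1, align 1) → ends 9; pad 3 to align 4 for width; width at 12 (size 4, align 4) → ends 16; total 16 bytes, alignment 4
length at 0 (size 4, align 2) → ends 4
seq at 4 (size 1, align 1) → ends 5
pad 1 to align 2 for flags
flags at 6 (size 8, align 2) → ends 14
magic at 14 (size 2, align 2) → ends 16
ttl at 16 (size 16, align 2) → ends 32
within Block: height at 8
16 + 8 = 24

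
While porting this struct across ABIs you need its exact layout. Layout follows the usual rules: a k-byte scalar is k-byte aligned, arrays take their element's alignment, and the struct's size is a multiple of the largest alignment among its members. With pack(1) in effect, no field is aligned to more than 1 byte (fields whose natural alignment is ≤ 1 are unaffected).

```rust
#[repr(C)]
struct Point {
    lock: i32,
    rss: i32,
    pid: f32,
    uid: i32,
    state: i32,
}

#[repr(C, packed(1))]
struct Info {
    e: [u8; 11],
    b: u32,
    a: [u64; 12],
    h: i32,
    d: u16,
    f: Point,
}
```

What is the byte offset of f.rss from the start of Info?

Point: lock at 0 (size 4, align 4) → ends 4; rss at 4 (size 4, align 4) → ends 8; pid at 8 (size 4, align 4) → ends 12; uid at 12 (size 4, align 4) → ends 16; state at 16 (size 4, align 4) → ends 20; total 20 bytes, alignment 4
e at 0 (size 11, align 1) → ends 11
b at 11 (size 4, align 1) → ends 15
a at 15 (size 96, align 1) → ends 111
h at 111 (size 4, align 1) → ends 115
d at 115 (size 2, align 1) → ends 117
f at 117 (size 20, align 1) → ends 137
within Point: rss at 4
117 + 4 = 121

121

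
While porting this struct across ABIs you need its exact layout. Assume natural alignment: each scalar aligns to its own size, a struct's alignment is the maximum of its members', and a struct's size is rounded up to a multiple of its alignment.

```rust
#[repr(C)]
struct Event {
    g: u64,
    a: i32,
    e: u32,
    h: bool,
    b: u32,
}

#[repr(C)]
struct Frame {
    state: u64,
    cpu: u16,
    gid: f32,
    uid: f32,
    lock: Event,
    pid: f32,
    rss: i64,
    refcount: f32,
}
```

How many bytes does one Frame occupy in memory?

Event: @0: g [8B, align 8] → 8; @8: a [4B, align 4] → 12; @12: e [4B, align 4] → 16; @16: h [1B, align 1] → 17; +3 pad (align 4); @20: b [4B, align 4] → 24; size 24, align 8
@0: state [8B, align 8] → 8
@8: cpu [2B, align 2] → 10
+2 pad (align 4)
@12: gid [4B, align 4] → 16
@16: uid [4B, align 4] → 20
+4 pad (align 8)
@24: lock [24B, align 8] → 48
@48: pid [4B, align 4] → 52
+4 pad (align 8)
@56: rss [8B, align 8] → 64
@64: refcount [4B, align 4] → 68
+4 tail pad (align 8)
size 72, align 8

72 bytes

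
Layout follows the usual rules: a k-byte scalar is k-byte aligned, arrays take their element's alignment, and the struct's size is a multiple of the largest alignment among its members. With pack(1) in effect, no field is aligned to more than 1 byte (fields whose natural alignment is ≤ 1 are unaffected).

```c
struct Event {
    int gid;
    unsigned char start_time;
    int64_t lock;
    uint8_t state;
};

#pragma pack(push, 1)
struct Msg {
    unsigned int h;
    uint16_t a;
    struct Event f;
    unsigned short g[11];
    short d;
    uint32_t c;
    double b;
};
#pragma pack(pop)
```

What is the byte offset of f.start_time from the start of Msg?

Event: gid at 0 (size 4, align 4) → ends 4; start_time at 4 (size 1, align 1) → ends 5; pad 3 to align 8 for lock; lock at 8 (size 8, align 8) → ends 16; state at 16 (size 1, align 1) → ends 17; tail pad 7 to reach multiple of 8; total 24 bytes, alignment 8
h at 0 (size 4, align 1) → ends 4
a at 4 (size 2, align 1) → ends 6
f at 6 (size 24, align 1) → ends 30
within Event: start_time at 4
6 + 4 = 10

10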